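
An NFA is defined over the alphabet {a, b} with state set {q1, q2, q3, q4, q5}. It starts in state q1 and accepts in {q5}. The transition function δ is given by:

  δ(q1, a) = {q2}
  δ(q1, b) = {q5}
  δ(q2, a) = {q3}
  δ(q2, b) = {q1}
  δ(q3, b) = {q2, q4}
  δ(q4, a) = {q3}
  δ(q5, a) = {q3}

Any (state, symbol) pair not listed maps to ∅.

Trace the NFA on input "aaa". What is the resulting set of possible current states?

∅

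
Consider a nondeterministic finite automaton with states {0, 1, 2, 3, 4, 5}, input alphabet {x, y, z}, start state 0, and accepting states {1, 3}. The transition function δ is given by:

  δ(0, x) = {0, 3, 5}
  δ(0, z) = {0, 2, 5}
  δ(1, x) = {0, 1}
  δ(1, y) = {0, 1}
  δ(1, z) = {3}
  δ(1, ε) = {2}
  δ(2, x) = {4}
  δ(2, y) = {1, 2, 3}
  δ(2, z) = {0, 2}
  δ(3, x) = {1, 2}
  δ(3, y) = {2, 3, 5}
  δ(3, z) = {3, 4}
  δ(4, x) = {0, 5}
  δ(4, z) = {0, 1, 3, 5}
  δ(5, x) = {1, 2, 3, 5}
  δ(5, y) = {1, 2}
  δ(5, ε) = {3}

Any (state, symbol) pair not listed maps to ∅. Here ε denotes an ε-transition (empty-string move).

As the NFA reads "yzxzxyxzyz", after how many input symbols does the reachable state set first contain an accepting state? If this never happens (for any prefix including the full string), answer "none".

none

Start in {0}.
Read 'y': {0} → ∅.
The set is empty and remains empty for the remaining 9 symbols.
No reachable set along the way intersects F.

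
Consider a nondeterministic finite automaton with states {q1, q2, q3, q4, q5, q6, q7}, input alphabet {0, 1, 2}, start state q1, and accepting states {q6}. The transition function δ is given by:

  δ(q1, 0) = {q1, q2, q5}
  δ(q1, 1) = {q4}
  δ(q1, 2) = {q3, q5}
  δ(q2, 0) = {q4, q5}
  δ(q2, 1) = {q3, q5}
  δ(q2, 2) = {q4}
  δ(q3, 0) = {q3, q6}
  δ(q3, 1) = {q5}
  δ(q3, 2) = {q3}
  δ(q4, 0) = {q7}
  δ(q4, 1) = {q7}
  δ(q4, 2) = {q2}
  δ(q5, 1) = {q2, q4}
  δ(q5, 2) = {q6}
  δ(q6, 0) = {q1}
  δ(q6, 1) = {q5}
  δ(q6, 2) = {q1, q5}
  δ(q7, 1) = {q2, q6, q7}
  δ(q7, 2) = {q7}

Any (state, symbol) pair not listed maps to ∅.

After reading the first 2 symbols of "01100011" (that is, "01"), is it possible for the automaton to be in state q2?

Yes

Start in {q1}.
Read '0': {q1} → {q1, q2, q5}.
Read '1': {q1, q2, q5} → {q2, q3, q4, q5}.
State q2 is in {q2, q3, q4, q5}.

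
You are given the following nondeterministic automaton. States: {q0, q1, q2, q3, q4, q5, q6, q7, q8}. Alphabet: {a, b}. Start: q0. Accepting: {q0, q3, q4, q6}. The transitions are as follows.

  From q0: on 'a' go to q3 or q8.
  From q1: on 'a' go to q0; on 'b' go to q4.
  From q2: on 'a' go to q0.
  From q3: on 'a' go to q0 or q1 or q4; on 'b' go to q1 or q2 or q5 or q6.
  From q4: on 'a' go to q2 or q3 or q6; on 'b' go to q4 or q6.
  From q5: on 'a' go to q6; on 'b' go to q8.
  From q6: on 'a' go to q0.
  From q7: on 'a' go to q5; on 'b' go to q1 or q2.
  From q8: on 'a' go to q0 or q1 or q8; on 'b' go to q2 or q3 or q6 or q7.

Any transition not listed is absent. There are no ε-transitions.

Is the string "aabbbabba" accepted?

Yes

Start in {q0}.
Read 'a': q0→{q3, q8}; now {q3, q8}.
Read 'a': q3→{q0, q1, q4}, q8→{q0, q1, q8}; now {q0, q1, q4, q8}.
Read 'b': q0→∅, q1→{q4}, q4→{q4, q6}, q8→{q2, q3, q6, q7}; now {q2, q3, q4, q6, q7}.
Read 'b': q2→∅, q3→{q1, q2, q5, q6}, q4→{q4, q6}, q6→∅, q7→{q1, q2}; now {q1, q2, q4, q5, q6}.
Read 'b': q1→{q4}, q2→∅, q4→{q4, q6}, q5→{q8}, q6→∅; now {q4, q6, q8}.
Read 'a': q4→{q2, q3, q6}, q6→{q0}, q8→{q0, q1, q8}; now {q0, q1, q2, q3, q6, q8}.
Read 'b': q0→∅, q1→{q4}, q2→∅, q3→{q1, q2, q5, q6}, q6→∅, q8→{q2, q3, q6, q7}; now {q1, q2, q3, q4, q5, q6, q7}.
Read 'b': q1→{q4}, q2→∅, q3→{q1, q2, q5, q6}, q4→{q4, q6}, q5→{q8}, q6→∅, q7→{q1, q2}; now {q1, q2, q4, q5, q6, q8}.
Read 'a': q1→{q0}, q2→{q0}, q4→{q2, q3, q6}, q5→{q6}, q6→{q0}, q8→{q0, q1, q8}; now {q0, q1, q2, q3, q6, q8}.
The final set {q0, q1, q2, q3, q6, q8} contains the accepting states q0, q3, q6.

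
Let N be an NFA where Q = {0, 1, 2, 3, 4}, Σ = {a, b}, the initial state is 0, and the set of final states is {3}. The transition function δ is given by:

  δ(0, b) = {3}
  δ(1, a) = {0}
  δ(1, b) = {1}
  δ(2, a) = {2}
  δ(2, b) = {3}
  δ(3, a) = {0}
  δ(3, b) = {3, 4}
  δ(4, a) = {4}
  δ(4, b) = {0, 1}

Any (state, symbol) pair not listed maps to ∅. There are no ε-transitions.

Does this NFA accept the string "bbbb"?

Yes

Start in {0}.
Read 'b': {0} → {3}.
Read 'b': {3} → {3, 4}.
Read 'b': {3, 4} → {0, 1, 3, 4}.
Read 'b': {0, 1, 3, 4} → {0, 1, 3, 4}.
The final set {0, 1, 3, 4} contains the accepting state 3.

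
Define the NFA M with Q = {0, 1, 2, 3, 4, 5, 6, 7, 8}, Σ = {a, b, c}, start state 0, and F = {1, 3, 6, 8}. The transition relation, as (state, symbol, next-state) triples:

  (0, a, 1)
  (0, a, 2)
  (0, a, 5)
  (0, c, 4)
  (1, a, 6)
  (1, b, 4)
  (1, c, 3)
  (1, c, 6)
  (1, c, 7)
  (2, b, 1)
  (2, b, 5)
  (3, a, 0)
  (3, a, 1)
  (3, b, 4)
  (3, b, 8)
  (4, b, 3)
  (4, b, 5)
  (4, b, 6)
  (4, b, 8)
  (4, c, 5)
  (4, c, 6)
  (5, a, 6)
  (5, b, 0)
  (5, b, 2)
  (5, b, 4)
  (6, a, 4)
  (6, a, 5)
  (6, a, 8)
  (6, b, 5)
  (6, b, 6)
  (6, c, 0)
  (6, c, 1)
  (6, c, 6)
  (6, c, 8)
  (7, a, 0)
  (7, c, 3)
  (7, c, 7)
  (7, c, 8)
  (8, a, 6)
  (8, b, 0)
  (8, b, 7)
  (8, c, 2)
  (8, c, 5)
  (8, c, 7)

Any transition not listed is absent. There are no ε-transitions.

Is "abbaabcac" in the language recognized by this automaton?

Yes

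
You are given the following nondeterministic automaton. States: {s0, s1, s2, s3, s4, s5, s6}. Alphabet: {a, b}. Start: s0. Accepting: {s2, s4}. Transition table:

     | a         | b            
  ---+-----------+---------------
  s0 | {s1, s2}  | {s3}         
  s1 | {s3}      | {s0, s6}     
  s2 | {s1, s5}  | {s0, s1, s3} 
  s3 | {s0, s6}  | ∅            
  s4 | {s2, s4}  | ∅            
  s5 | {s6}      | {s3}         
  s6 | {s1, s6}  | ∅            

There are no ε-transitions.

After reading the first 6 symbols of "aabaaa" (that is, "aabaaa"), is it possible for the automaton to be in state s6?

Start in {s0}.
Read 'a': {s0} → {s1, s2}.
Read 'a': {s1, s2} → {s1, s3, s5}.
Read 'b': {s1, s3, s5} → {s0, s3, s6}.
Read 'a': {s0, s3, s6} → {s0, s1, s2, s6}.
Read 'a': {s0, s1, s2, s6} → {s1, s2, s3, s5, s6}.
Read 'a': {s1, s2, s3, s5, s6} → {s0, s1, s3, s5, s6}.
State s6 is in {s0, s1, s3, s5, s6}.

Yes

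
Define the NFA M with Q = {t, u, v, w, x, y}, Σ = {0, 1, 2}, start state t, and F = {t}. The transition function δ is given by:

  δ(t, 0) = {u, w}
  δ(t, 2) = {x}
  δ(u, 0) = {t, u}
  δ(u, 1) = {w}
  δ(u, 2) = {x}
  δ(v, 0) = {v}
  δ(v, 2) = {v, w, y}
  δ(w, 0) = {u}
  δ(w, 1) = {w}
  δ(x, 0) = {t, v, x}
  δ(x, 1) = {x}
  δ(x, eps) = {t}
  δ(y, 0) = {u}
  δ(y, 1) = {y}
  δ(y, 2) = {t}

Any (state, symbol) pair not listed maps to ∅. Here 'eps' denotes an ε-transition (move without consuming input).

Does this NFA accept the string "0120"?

Start in {t}.
Read '0': {t} → {u, w}.
Read '1': {u, w} → {w}.
Read '2': {w} → ∅.
The set is empty and remains empty for the remaining 1 symbol.
The final set ∅ contains no accepting state.

No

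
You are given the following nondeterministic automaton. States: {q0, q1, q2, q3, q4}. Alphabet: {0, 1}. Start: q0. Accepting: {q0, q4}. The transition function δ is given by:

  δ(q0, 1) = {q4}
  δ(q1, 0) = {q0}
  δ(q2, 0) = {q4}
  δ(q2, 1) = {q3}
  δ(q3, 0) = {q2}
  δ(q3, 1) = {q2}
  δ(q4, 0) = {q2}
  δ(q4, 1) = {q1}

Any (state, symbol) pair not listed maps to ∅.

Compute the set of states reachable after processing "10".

{q2}

Start in {q0}.
Read '1': q0→{q4}; now {q4}.
Read '0': q4→{q2}; now {q2}.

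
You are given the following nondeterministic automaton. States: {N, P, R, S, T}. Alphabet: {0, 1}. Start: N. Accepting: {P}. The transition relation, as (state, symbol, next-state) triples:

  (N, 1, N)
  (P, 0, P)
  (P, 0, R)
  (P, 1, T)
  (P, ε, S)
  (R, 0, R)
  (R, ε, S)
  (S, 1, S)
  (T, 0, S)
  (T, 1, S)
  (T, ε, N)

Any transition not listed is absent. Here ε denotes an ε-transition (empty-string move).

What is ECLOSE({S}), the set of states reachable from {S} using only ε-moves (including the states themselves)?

Begin with {S}.
No ε-moves leave this set, so the closure equals the set itself.

{S}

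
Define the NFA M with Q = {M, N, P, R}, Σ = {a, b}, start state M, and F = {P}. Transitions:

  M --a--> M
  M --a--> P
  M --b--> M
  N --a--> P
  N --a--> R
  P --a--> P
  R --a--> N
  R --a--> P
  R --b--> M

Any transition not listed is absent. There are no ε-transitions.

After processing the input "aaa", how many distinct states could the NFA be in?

2

Start in {M}.
Read 'a': M→{M, P}; now {M, P}.
Read 'a': M→{M, P}, P→{P}; now {M, P}.
Read 'a': M→{M, P}, P→{P}; now {M, P}.
That set has 2 states.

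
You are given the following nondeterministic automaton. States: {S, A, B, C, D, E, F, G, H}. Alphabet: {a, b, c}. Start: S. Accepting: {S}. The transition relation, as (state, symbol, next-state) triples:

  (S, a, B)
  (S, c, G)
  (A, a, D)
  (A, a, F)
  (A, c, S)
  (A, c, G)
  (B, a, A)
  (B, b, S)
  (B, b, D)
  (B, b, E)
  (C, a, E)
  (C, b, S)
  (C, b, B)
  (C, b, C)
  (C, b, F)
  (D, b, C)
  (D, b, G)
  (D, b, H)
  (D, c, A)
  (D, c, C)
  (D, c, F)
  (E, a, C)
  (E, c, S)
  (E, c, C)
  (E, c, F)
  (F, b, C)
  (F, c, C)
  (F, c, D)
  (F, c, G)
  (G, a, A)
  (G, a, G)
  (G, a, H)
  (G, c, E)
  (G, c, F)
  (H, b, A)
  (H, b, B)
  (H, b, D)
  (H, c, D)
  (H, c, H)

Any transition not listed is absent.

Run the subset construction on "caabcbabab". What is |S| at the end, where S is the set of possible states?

Start in {S}.
Read 'c': {S} → {G}.
Read 'a': {G} → {A, G, H}.
Read 'a': {A, G, H} → {A, D, F, G, H}.
Read 'b': {A, D, F, G, H} → {A, B, C, D, G, H}.
Read 'c': {A, B, C, D, G, H} → {S, A, C, D, E, F, G, H}.
Read 'b': {S, A, C, D, E, F, G, H} → {S, A, B, C, D, F, G, H}.
Read 'a': {S, A, B, C, D, F, G, H} → {A, B, D, E, F, G, H}.
Read 'b': {A, B, D, E, F, G, H} → {S, A, B, C, D, E, G, H}.
Read 'a': {S, A, B, C, D, E, G, H} → {A, B, C, D, E, F, G, H}.
Read 'b': {A, B, C, D, E, F, G, H} → {S, A, B, C, D, E, F, G, H}.
That set has 9 states.

9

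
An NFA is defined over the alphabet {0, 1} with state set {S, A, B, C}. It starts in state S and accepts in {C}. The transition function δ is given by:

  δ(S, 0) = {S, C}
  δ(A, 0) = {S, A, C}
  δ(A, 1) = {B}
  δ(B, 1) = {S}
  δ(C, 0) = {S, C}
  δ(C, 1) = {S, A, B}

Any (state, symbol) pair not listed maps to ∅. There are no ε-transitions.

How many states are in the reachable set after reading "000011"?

2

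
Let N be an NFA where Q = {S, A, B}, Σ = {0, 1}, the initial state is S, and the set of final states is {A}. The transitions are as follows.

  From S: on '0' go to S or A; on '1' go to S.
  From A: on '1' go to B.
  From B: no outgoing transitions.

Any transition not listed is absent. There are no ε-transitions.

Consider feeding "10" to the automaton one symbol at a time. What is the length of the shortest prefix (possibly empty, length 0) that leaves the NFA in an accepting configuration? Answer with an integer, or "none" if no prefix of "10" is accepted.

2

Start in {S}.
Read '1': {S} → {S}.
Read '0': {S} → {S, A}.
None of the earlier sets intersect F, but {S, A} does.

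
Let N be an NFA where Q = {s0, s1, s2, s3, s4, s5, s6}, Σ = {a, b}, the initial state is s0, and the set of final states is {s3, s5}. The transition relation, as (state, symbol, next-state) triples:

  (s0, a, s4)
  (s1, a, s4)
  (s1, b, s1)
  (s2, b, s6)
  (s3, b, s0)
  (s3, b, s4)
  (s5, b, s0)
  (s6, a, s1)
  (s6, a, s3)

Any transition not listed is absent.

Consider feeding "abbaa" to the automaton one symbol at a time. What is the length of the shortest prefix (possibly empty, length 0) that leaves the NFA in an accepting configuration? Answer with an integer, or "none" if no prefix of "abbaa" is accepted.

Start in {s0}.
Read 'a': s0→{s4}; now {s4}.
Read 'b': s4→∅; now ∅.
The set is empty and remains empty for the remaining 3 symbols.
No reachable set along the way intersects F.

none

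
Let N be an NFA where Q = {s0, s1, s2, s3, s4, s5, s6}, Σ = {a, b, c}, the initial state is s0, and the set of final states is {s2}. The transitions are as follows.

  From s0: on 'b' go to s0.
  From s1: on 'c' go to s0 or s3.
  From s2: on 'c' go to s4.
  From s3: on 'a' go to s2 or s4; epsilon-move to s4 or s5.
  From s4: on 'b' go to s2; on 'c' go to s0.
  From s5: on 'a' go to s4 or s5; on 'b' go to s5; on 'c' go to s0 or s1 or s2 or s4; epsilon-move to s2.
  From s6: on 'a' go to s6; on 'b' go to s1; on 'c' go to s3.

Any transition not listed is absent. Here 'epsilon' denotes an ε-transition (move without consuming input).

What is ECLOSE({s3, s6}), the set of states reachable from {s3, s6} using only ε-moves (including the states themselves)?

{s2, s3, s4, s5, s6}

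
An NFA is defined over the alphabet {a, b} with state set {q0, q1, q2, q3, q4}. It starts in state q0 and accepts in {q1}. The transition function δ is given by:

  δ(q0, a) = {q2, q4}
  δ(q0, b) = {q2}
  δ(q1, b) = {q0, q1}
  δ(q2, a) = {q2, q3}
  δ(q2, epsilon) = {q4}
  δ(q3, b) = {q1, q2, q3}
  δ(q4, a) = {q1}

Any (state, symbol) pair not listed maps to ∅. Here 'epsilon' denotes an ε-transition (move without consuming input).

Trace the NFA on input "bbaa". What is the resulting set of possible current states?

Start in {q0}.
Read 'b': q0→{q2}; union {q2}; ε-closure = {q2, q4}.
Read 'b': q2→∅, q4→∅; now ∅.
The set is empty and remains empty for the remaining 2 symbols.

∅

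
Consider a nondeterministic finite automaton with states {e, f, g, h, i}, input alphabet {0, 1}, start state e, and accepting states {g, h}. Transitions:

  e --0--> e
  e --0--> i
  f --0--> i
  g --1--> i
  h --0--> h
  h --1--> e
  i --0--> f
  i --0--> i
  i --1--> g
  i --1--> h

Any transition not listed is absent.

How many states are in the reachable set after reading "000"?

3

Start in {e}.
Read '0': {e} → {e, i}.
Read '0': {e, i} → {e, f, i}.
Read '0': {e, f, i} → {e, f, i}.
That set has 3 states.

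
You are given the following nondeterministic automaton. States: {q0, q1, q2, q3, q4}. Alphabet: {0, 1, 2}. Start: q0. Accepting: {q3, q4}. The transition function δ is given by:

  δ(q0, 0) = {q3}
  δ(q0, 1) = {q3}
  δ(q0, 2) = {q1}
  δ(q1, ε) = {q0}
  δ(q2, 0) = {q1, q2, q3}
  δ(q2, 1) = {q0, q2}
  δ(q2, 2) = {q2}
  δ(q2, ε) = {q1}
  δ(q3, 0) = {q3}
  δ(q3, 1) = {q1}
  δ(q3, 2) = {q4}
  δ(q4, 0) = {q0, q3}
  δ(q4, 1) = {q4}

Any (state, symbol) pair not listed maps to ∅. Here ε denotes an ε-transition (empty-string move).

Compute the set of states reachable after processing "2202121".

Start in {q0}.
Read '2': q0→{q1}; union {q1}; ε-closure = {q0, q1}.
Read '2': q0→{q1}, q1→∅; union {q1}; ε-closure = {q0, q1}.
Read '0': q0→{q3}, q1→∅; now {q3}.
Read '2': q3→{q4}; now {q4}.
Read '1': q4→{q4}; now {q4}.
Read '2': q4→∅; now ∅.
The set is empty and remains empty for the remaining 1 symbol.

∅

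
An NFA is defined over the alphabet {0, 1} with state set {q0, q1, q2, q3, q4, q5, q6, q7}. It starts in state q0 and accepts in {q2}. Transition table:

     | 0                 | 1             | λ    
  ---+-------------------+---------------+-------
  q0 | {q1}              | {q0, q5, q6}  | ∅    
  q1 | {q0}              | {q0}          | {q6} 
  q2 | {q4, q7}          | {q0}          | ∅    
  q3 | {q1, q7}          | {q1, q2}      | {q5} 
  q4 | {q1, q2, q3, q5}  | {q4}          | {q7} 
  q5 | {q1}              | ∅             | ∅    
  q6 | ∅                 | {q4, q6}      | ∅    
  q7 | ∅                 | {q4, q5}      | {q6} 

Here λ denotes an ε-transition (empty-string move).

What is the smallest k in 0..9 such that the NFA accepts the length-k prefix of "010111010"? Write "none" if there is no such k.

3

Start in {q0}.
Read '0': q0→{q1}; union {q1}; ε-closure = {q1, q6}.
Read '1': q1→{q0}, q6→{q4, q6}; union {q0, q4, q6}; ε-closure = {q0, q4, q6, q7}.
Read '0': q0→{q1}, q4→{q1, q2, q3, q5}, q6→∅, q7→∅; union {q1, q2, q3, q5}; ε-closure = {q1, q2, q3, q5, q6}.
None of the earlier sets intersect F, but {q1, q2, q3, q5, q6} does.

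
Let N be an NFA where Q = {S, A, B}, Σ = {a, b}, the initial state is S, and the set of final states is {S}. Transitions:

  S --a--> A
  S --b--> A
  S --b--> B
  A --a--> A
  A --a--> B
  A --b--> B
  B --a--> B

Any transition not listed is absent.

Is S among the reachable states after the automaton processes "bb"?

No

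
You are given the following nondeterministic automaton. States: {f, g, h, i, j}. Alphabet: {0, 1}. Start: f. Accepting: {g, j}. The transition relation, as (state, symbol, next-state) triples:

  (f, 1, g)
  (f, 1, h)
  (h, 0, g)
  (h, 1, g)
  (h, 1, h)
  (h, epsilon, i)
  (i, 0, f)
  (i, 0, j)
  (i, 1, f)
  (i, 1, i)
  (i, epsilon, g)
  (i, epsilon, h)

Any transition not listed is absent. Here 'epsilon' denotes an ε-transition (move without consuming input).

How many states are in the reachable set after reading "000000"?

0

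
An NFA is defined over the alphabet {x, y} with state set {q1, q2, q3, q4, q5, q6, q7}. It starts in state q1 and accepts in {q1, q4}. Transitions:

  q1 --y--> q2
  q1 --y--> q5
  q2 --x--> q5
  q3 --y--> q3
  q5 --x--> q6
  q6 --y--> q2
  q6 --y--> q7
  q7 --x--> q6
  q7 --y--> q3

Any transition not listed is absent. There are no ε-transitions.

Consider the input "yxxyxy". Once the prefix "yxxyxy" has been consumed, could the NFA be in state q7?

Yes

Start in {q1}.
Read 'y': q1→{q2, q5}; now {q2, q5}.
Read 'x': q2→{q5}, q5→{q6}; now {q5, q6}.
Read 'x': q5→{q6}, q6→∅; now {q6}.
Read 'y': q6→{q2, q7}; now {q2, q7}.
Read 'x': q2→{q5}, q7→{q6}; now {q5, q6}.
Read 'y': q5→∅, q6→{q2, q7}; now {q2, q7}.
State q7 is in {q2, q7}.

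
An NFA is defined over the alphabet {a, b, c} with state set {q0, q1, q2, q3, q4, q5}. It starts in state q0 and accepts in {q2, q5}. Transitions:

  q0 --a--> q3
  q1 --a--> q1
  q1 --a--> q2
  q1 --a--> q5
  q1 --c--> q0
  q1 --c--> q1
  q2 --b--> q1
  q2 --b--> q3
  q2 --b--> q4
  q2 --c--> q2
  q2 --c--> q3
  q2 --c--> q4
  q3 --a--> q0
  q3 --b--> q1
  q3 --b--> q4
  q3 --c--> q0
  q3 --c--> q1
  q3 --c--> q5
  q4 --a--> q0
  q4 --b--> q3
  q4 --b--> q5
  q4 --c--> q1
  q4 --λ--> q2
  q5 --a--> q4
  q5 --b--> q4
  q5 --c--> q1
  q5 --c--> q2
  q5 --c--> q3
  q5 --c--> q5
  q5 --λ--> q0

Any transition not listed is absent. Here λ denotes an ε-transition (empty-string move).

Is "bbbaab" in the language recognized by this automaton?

No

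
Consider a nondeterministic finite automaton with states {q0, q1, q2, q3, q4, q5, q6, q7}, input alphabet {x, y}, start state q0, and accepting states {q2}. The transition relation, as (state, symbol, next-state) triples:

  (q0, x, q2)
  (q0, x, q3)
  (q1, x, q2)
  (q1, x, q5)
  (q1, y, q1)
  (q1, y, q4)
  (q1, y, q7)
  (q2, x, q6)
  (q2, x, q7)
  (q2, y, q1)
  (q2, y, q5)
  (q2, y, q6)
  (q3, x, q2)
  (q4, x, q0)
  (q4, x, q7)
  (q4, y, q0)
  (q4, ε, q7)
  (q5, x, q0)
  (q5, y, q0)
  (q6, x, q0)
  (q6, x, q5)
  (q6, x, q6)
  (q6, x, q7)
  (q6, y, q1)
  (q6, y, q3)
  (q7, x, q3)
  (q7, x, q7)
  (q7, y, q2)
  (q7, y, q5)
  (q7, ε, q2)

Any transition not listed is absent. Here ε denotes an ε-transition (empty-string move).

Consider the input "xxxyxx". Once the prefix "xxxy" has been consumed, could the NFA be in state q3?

Yes

Start in {q0}.
Read 'x': q0→{q2, q3}; now {q2, q3}.
Read 'x': q2→{q6, q7}, q3→{q2}; now {q2, q6, q7}.
Read 'x': q2→{q6, q7}, q6→{q0, q5, q6, q7}, q7→{q3, q7}; union {q0, q3, q5, q6, q7}; ε-closure = {q0, q2, q3, q5, q6, q7}.
Read 'y': q0→∅, q2→{q1, q5, q6}, q3→∅, q5→{q0}, q6→{q1, q3}, q7→{q2, q5}; now {q0, q1, q2, q3, q5, q6}.
State q3 is in {q0, q1, q2, q3, q5, q6}.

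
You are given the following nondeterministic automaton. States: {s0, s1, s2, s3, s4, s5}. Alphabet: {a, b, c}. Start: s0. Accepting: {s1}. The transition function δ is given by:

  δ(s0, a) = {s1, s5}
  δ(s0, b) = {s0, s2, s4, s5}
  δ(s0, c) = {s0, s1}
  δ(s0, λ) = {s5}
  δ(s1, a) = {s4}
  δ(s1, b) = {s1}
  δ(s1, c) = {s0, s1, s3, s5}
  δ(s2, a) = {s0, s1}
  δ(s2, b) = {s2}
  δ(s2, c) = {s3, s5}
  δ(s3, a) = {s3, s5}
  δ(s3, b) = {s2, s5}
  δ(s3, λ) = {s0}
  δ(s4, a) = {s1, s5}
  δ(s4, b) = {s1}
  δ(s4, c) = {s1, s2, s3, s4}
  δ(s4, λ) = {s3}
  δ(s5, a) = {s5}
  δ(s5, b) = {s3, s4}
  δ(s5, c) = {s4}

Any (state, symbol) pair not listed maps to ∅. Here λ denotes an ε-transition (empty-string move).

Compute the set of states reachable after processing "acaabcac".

Start: ε-closure({s0}) = {s0, s5}.
Read 'a': {s0, s5} → {s1, s5}.
Read 'c': {s1, s5} → {s0, s1, s3, s4, s5}.
Read 'a': {s0, s1, s3, s4, s5} → {s0, s1, s3, s4, s5}.
Read 'a': {s0, s1, s3, s4, s5} → {s0, s1, s3, s4, s5}.
Read 'b': {s0, s1, s3, s4, s5} → {s0, s1, s2, s3, s4, s5}.
Read 'c': {s0, s1, s2, s3, s4, s5} → {s0, s1, s2, s3, s4, s5}.
Read 'a': {s0, s1, s2, s3, s4, s5} → {s0, s1, s3, s4, s5}.
Read 'c': {s0, s1, s3, s4, s5} → {s0, s1, s2, s3, s4, s5}.

{s0, s1, s2, s3, s4, s5}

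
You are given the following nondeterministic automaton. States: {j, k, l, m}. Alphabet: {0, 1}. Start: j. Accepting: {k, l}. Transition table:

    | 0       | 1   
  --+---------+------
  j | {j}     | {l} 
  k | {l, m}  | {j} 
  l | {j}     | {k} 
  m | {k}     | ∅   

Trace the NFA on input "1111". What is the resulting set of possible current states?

Start in {j}.
Read '1': {j} → {l}.
Read '1': {l} → {k}.
Read '1': {k} → {j}.
Read '1': {j} → {l}.

{l}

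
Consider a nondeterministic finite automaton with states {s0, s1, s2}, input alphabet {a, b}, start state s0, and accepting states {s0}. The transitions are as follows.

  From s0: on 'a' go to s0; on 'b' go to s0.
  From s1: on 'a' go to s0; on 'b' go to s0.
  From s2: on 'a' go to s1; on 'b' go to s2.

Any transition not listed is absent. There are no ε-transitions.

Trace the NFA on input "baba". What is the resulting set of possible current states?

{s0}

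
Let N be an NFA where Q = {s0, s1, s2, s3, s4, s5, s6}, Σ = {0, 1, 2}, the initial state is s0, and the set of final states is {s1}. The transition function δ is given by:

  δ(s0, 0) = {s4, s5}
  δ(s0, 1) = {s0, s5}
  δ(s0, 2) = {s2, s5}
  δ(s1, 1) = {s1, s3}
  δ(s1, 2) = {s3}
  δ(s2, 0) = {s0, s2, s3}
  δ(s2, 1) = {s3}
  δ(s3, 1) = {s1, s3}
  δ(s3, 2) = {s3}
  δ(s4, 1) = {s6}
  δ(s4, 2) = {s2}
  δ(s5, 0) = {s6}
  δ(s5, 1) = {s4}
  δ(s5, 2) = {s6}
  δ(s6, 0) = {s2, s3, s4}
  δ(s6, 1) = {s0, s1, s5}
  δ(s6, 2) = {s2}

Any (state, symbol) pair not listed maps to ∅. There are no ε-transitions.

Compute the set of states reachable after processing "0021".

{s3}

Start in {s0}.
Read '0': {s0} → {s4, s5}.
Read '0': {s4, s5} → {s6}.
Read '2': {s6} → {s2}.
Read '1': {s2} → {s3}.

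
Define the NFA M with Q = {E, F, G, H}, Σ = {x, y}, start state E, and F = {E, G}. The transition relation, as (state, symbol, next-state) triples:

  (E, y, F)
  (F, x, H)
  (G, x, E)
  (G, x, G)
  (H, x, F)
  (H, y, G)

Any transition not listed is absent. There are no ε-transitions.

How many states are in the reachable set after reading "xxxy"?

0

Start in {E}.
Read 'x': E→∅; now ∅.
The set is empty and remains empty for the remaining 3 symbols.
That set has 0 states.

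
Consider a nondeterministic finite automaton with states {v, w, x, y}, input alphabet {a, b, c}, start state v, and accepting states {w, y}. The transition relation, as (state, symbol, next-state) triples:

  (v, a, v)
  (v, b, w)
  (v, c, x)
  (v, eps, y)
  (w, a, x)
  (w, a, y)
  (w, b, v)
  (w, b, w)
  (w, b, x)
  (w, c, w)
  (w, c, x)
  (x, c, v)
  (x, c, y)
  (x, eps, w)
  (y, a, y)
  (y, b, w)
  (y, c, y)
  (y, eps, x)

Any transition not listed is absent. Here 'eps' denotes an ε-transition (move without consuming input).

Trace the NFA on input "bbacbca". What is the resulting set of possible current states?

{v, w, x, y}

Start: ε-closure({v}) = {v, w, x, y}.
Read 'b': v→{w}, w→{v, w, x}, x→∅, y→{w}; union {v, w, x}; ε-closure = {v, w, x, y}.
Read 'b': v→{w}, w→{v, w, x}, x→∅, y→{w}; union {v, w, x}; ε-closure = {v, w, x, y}.
Read 'a': v→{v}, w→{x, y}, x→∅, y→{y}; union {v, x, y}; ε-closure = {v, w, x, y}.
Read 'c': v→{x}, w→{w, x}, x→{v, y}, y→{y}; now {v, w, x, y}.
Read 'b': v→{w}, w→{v, w, x}, x→∅, y→{w}; union {v, w, x}; ε-closure = {v, w, x, y}.
Read 'c': v→{x}, w→{w, x}, x→{v, y}, y→{y}; now {v, w, x, y}.
Read 'a': v→{v}, w→{x, y}, x→∅, y→{y}; union {v, x, y}; ε-closure = {v, w, x, y}.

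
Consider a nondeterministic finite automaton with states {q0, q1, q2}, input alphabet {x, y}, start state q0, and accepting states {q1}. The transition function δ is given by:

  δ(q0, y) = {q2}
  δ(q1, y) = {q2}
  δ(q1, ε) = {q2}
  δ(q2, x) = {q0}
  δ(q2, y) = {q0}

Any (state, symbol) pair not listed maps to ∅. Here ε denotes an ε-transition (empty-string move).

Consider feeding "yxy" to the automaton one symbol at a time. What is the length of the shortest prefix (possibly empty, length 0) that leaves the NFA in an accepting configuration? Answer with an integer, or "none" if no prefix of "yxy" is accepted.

none

Start in {q0}.
Read 'y': {q0} → {q2}.
Read 'x': {q2} → {q0}.
Read 'y': {q0} → {q2}.
No reachable set along the way intersects F.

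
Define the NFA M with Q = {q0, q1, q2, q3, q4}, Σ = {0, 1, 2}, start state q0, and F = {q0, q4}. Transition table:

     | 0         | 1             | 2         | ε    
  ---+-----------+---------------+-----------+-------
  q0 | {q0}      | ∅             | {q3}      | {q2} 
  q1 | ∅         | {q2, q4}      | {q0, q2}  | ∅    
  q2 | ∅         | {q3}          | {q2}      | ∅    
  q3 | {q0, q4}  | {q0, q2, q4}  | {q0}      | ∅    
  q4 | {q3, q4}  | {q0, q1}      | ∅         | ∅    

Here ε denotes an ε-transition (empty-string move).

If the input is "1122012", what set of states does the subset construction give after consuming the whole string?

{q0, q2}

Start: ε-closure({q0}) = {q0, q2}.
Read '1': q0→∅, q2→{q3}; now {q3}.
Read '1': q3→{q0, q2, q4}; now {q0, q2, q4}.
Read '2': q0→{q3}, q2→{q2}, q4→∅; now {q2, q3}.
Read '2': q2→{q2}, q3→{q0}; now {q0, q2}.
Read '0': q0→{q0}, q2→∅; union {q0}; ε-closure = {q0, q2}.
Read '1': q0→∅, q2→{q3}; now {q3}.
Read '2': q3→{q0}; union {q0}; ε-closure = {q0, q2}.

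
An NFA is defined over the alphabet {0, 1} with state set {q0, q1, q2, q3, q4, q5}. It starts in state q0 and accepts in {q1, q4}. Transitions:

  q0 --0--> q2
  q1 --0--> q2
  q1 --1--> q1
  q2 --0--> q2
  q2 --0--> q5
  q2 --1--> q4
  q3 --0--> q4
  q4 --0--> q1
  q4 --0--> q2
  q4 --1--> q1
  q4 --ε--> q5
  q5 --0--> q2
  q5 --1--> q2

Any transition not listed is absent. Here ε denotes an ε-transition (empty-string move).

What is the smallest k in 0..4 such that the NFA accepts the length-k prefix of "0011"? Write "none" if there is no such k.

3

Start in {q0}.
Read '0': q0→{q2}; now {q2}.
Read '0': q2→{q2, q5}; now {q2, q5}.
Read '1': q2→{q4}, q5→{q2}; union {q2, q4}; ε-closure = {q2, q4, q5}.
None of the earlier sets intersect F, but {q2, q4, q5} does.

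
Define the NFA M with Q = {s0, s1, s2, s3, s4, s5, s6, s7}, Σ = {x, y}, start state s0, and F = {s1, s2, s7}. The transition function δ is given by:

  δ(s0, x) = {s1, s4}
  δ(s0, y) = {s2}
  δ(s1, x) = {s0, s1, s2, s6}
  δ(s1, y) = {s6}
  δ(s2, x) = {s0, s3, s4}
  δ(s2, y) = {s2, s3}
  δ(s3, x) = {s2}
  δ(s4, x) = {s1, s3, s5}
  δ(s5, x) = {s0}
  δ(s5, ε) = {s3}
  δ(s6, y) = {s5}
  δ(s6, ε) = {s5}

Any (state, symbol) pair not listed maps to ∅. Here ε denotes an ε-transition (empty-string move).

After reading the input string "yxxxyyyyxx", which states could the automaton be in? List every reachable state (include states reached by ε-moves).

{s0, s1, s2, s3, s4, s5}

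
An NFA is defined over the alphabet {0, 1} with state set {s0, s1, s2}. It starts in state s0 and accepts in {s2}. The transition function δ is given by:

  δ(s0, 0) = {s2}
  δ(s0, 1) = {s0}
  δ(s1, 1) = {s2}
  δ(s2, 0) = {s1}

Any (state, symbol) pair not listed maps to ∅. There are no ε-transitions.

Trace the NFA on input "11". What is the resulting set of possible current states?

{s0}

Start in {s0}.
Read '1': s0→{s0}; now {s0}.
Read '1': s0→{s0}; now {s0}.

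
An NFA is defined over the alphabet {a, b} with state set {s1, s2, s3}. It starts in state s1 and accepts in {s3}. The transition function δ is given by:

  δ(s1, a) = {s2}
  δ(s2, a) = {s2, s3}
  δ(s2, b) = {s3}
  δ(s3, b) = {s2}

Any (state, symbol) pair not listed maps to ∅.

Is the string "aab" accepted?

Start in {s1}.
Read 'a': s1→{s2}; now {s2}.
Read 'a': s2→{s2, s3}; now {s2, s3}.
Read 'b': s2→{s3}, s3→{s2}; now {s2, s3}.
The final set {s2, s3} contains the accepting state s3.

Yes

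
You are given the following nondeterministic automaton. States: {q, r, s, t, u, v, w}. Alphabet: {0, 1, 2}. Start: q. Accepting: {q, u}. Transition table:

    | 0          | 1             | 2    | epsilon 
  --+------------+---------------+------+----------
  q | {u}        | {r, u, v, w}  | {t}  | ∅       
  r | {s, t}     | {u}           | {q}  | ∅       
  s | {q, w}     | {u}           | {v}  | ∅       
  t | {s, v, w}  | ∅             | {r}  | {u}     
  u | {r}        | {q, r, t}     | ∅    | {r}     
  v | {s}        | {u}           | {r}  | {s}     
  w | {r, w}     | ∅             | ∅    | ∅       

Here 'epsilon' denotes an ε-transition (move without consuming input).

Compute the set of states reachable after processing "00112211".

Start in {q}.
Read '0': q→{u}; union {u}; ε-closure = {r, u}.
Read '0': r→{s, t}, u→{r}; union {r, s, t}; ε-closure = {r, s, t, u}.
Read '1': r→{u}, s→{u}, t→∅, u→{q, r, t}; now {q, r, t, u}.
Read '1': q→{r, u, v, w}, r→{u}, t→∅, u→{q, r, t}; union {q, r, t, u, v, w}; ε-closure = {q, r, s, t, u, v, w}.
Read '2': q→{t}, r→{q}, s→{v}, t→{r}, u→∅, v→{r}, w→∅; union {q, r, t, v}; ε-closure = {q, r, s, t, u, v}.
Read '2': q→{t}, r→{q}, s→{v}, t→{r}, u→∅, v→{r}; union {q, r, t, v}; ε-closure = {q, r, s, t, u, v}.
Read '1': q→{r, u, v, w}, r→{u}, s→{u}, t→∅, u→{q, r, t}, v→{u}; union {q, r, t, u, v, w}; ε-closure = {q, r, s, t, u, v, w}.
Read '1': q→{r, u, v, w}, r→{u}, s→{u}, t→∅, u→{q, r, t}, v→{u}, w→∅; union {q, r, t, u, v, w}; ε-closure = {q, r, s, t, u, v, w}.

{q, r, s, t, u, v, w}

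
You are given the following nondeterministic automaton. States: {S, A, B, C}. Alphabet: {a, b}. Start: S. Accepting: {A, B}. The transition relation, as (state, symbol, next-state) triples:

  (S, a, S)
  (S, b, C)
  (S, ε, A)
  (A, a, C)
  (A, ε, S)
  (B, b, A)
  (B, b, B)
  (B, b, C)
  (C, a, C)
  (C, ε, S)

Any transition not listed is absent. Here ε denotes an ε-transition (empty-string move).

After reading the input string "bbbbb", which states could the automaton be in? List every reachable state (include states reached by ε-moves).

Start: ε-closure({S}) = {S, A}.
Read 'b': {S, A} → {S, A, C}.
Read 'b': {S, A, C} → {S, A, C}.
Read 'b': {S, A, C} → {S, A, C}.
Read 'b': {S, A, C} → {S, A, C}.
Read 'b': {S, A, C} → {S, A, C}.

{S, A, C}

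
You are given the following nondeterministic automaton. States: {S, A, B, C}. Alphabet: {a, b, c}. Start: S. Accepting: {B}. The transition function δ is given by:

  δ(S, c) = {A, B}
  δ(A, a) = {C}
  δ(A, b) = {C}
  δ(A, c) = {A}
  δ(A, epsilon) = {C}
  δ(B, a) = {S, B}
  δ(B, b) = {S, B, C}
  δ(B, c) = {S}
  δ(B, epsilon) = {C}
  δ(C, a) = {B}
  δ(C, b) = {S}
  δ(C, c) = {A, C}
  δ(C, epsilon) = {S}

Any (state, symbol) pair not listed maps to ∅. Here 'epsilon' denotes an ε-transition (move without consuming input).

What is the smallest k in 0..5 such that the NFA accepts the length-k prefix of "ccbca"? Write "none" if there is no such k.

Start in {S}.
Read 'c': S→{A, B}; union {A, B}; ε-closure = {S, A, B, C}.
None of the earlier sets intersect F, but {S, A, B, C} does.

1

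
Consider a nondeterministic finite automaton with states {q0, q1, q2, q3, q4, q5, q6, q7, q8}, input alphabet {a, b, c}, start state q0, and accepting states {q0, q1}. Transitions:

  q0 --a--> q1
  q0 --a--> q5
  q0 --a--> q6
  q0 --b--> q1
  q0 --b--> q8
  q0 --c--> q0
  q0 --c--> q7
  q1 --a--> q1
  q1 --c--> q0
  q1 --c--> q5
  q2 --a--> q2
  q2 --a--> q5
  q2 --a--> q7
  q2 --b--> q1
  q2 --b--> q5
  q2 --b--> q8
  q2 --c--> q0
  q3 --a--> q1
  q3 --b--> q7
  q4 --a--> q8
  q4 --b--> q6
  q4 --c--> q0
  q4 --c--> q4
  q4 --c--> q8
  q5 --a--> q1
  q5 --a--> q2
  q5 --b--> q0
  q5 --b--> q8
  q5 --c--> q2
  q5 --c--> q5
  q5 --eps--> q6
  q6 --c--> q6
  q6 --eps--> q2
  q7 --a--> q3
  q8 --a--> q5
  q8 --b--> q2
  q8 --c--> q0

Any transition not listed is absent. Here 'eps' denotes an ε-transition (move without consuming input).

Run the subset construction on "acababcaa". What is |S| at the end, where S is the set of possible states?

Start in {q0}.
Read 'a': q0→{q1, q5, q6}; union {q1, q5, q6}; ε-closure = {q1, q2, q5, q6}.
Read 'c': q1→{q0, q5}, q2→{q0}, q5→{q2, q5}, q6→{q6}; now {q0, q2, q5, q6}.
Read 'a': q0→{q1, q5, q6}, q2→{q2, q5, q7}, q5→{q1, q2}, q6→∅; now {q1, q2, q5, q6, q7}.
Read 'b': q1→∅, q2→{q1, q5, q8}, q5→{q0, q8}, q6→∅, q7→∅; union {q0, q1, q5, q8}; ε-closure = {q0, q1, q2, q5, q6, q8}.
Read 'a': q0→{q1, q5, q6}, q1→{q1}, q2→{q2, q5, q7}, q5→{q1, q2}, q6→∅, q8→{q5}; now {q1, q2, q5, q6, q7}.
Read 'b': q1→∅, q2→{q1, q5, q8}, q5→{q0, q8}, q6→∅, q7→∅; union {q0, q1, q5, q8}; ε-closure = {q0, q1, q2, q5, q6, q8}.
Read 'c': q0→{q0, q7}, q1→{q0, q5}, q2→{q0}, q5→{q2, q5}, q6→{q6}, q8→{q0}; now {q0, q2, q5, q6, q7}.
Read 'a': q0→{q1, q5, q6}, q2→{q2, q5, q7}, q5→{q1, q2}, q6→∅, q7→{q3}; now {q1, q2, q3, q5, q6, q7}.
Read 'a': q1→{q1}, q2→{q2, q5, q7}, q3→{q1}, q5→{q1, q2}, q6→∅, q7→{q3}; union {q1, q2, q3, q5, q7}; ε-closure = {q1, q2, q3, q5, q6, q7}.
That set has 6 states.

6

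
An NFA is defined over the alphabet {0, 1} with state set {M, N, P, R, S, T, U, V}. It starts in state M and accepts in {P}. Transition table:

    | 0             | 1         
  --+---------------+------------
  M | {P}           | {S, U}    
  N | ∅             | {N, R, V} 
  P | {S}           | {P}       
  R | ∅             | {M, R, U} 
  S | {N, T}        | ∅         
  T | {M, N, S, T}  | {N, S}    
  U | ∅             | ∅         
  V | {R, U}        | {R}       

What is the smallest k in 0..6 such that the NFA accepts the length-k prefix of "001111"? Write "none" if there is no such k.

Start in {M}.
Read '0': M→{P}; now {P}.
None of the earlier sets intersect F, but {P} does.

1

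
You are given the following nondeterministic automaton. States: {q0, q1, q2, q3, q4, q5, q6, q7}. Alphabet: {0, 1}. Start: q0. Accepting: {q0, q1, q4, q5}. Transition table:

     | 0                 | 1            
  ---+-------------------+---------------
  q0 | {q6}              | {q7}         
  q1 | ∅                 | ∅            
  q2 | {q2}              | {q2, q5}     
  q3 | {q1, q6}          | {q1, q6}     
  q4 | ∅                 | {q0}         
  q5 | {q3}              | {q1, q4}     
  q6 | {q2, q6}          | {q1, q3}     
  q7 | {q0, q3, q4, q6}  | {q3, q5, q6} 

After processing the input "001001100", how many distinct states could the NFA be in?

3

Start in {q0}.
Read '0': {q0} → {q6}.
Read '0': {q6} → {q2, q6}.
Read '1': {q2, q6} → {q1, q2, q3, q5}.
Read '0': {q1, q2, q3, q5} → {q1, q2, q3, q6}.
Read '0': {q1, q2, q3, q6} → {q1, q2, q6}.
Read '1': {q1, q2, q6} → {q1, q2, q3, q5}.
Read '1': {q1, q2, q3, q5} → {q1, q2, q4, q5, q6}.
Read '0': {q1, q2, q4, q5, q6} → {q2, q3, q6}.
Read '0': {q2, q3, q6} → {q1, q2, q6}.
That set has 3 states.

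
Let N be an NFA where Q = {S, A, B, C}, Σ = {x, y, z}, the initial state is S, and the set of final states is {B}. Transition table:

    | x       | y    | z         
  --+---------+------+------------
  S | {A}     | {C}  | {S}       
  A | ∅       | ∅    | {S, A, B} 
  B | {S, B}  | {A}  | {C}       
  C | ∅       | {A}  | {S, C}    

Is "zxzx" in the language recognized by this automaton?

Start in {S}.
Read 'z': S→{S}; now {S}.
Read 'x': S→{A}; now {A}.
Read 'z': A→{S, A, B}; now {S, A, B}.
Read 'x': S→{A}, A→∅, B→{S, B}; now {S, A, B}.
The final set {S, A, B} contains the accepting state B.

Yes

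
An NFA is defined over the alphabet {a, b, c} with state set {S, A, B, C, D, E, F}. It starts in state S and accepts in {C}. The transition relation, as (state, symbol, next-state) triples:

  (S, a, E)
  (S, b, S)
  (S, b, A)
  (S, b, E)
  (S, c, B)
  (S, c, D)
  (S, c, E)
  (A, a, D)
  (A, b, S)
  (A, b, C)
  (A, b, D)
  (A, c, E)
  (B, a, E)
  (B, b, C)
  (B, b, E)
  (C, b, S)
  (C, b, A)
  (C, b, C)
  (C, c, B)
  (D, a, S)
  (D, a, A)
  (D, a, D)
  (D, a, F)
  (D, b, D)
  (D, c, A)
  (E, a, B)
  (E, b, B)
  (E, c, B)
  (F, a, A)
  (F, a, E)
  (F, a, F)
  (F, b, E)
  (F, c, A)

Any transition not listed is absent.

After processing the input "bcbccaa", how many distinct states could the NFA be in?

1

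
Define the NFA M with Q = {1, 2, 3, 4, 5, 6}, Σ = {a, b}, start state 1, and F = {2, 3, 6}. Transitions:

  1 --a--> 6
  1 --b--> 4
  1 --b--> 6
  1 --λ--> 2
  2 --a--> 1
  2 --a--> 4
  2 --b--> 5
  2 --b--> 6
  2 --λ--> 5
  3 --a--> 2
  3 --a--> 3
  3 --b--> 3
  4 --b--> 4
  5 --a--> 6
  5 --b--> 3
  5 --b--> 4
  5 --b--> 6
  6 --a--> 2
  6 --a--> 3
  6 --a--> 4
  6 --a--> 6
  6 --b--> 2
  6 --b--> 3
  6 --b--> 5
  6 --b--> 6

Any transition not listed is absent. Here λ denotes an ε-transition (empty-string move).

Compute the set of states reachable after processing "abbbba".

Start: ε-closure({1}) = {1, 2, 5}.
Read 'a': 1→{6}, 2→{1, 4}, 5→{6}; union {1, 4, 6}; ε-closure = {1, 2, 4, 5, 6}.
Read 'b': 1→{4, 6}, 2→{5, 6}, 4→{4}, 5→{3, 4, 6}, 6→{2, 3, 5, 6}; now {2, 3, 4, 5, 6}.
Read 'b': 2→{5, 6}, 3→{3}, 4→{4}, 5→{3, 4, 6}, 6→{2, 3, 5, 6}; now {2, 3, 4, 5, 6}.
Read 'b': 2→{5, 6}, 3→{3}, 4→{4}, 5→{3, 4, 6}, 6→{2, 3, 5, 6}; now {2, 3, 4, 5, 6}.
Read 'b': 2→{5, 6}, 3→{3}, 4→{4}, 5→{3, 4, 6}, 6→{2, 3, 5, 6}; now {2, 3, 4, 5, 6}.
Read 'a': 2→{1, 4}, 3→{2, 3}, 4→∅, 5→{6}, 6→{2, 3, 4, 6}; union {1, 2, 3, 4, 6}; ε-closure = {1, 2, 3, 4, 5, 6}.

{1, 2, 3, 4, 5, 6}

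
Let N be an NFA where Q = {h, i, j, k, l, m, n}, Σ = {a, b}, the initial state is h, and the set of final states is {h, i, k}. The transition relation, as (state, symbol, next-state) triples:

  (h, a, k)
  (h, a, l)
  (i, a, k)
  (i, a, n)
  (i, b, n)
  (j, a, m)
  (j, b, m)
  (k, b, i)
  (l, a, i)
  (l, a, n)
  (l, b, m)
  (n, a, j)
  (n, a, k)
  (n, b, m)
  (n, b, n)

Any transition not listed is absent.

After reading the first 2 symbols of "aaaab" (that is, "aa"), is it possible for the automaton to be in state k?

Start in {h}.
Read 'a': h→{k, l}; now {k, l}.
Read 'a': k→∅, l→{i, n}; now {i, n}.
State k is not in {i, n}.

No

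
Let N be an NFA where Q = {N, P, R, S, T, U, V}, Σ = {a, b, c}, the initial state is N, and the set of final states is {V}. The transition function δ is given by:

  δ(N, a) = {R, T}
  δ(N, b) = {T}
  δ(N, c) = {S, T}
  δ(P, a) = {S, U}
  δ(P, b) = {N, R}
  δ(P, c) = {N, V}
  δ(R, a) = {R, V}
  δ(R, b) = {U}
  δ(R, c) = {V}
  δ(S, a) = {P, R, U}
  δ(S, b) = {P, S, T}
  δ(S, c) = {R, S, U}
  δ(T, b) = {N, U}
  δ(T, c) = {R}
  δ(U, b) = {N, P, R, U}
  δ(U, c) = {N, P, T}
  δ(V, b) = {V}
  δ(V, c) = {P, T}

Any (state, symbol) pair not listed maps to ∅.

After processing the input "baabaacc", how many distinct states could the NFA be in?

0

Start in {N}.
Read 'b': N→{T}; now {T}.
Read 'a': T→∅; now ∅.
The set is empty and remains empty for the remaining 6 symbols.
That set has 0 states.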